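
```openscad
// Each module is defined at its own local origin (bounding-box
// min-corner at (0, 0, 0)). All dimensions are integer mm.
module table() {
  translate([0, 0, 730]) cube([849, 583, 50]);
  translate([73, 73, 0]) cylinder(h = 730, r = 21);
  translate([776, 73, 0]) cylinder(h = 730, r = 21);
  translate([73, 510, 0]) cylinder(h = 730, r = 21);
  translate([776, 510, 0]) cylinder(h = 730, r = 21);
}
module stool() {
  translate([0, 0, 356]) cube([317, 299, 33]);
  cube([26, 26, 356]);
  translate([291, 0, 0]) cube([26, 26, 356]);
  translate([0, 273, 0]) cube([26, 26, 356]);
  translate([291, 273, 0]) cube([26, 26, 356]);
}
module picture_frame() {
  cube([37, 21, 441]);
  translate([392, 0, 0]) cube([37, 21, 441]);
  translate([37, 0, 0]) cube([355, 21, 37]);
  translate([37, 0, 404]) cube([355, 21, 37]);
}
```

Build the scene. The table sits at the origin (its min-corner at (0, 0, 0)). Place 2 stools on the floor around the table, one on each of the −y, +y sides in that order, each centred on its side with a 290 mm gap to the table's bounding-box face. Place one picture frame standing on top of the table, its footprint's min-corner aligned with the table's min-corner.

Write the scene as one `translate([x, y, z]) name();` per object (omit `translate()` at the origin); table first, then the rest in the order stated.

table();
translate([266, -589, 0]) stool();
translate([266, 873, 0]) stool();
translate([0, 0, 780]) picture_frame();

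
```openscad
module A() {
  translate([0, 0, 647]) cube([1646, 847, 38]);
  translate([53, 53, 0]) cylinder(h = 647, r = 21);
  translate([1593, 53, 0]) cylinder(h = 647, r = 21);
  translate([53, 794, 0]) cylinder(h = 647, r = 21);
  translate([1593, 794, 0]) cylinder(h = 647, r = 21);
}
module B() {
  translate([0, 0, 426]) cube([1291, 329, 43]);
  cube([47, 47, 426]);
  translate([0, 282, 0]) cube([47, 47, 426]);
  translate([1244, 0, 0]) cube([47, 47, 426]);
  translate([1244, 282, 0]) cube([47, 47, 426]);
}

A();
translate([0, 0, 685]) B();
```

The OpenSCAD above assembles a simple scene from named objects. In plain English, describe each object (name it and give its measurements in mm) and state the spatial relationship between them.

A is a table with a 1646×847 mm rectangular top, 38 mm thick, top surface at z = 685 mm, supported by four round legs of 42 mm diameter, each leg's bounding box inset 32 mm from the nearest pair of top edges, running from the floor.

B is a long wooden bench with a 1291 mm (x) × 329 mm (y) seat, 43 mm thick, its top surface 469 mm above the floor. Four 47 mm square legs at the seat corners, flush with the edges, run from z = 0 to the seat underside.

The bench is on top of the table.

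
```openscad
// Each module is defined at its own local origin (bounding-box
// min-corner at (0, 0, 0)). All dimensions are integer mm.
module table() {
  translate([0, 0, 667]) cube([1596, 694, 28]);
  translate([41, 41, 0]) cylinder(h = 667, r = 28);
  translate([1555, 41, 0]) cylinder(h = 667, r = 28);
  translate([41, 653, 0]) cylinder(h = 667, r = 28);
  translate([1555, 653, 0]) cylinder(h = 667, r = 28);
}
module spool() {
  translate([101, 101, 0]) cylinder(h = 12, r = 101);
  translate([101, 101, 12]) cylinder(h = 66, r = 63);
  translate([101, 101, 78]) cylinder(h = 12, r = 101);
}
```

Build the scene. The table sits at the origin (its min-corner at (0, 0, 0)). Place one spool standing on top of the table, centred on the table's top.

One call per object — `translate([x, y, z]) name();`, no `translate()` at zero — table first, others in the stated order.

table();
translate([697, 246, 695]) spool();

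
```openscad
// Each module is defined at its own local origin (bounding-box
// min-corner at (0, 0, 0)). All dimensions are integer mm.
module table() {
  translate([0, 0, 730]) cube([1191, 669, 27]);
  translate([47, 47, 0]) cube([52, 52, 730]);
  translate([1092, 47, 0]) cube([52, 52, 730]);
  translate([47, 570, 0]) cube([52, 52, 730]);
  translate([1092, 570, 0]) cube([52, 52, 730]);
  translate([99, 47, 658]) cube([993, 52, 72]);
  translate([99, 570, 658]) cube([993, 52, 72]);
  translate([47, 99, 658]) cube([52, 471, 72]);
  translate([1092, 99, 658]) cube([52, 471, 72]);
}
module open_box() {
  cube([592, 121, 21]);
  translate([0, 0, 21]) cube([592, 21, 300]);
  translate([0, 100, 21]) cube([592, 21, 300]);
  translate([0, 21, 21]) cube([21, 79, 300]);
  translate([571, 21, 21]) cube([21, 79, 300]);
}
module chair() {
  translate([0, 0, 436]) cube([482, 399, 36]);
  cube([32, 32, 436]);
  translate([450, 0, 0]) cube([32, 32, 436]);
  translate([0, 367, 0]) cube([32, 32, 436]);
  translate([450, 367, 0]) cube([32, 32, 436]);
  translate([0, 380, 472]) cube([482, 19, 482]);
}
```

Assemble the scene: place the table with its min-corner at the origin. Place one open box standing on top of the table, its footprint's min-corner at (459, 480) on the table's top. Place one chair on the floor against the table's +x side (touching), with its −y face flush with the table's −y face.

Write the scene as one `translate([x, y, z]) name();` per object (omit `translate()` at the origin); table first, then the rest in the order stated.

table();
translate([459, 480, 757]) open_box();
translate([1191, 0, 0]) chair();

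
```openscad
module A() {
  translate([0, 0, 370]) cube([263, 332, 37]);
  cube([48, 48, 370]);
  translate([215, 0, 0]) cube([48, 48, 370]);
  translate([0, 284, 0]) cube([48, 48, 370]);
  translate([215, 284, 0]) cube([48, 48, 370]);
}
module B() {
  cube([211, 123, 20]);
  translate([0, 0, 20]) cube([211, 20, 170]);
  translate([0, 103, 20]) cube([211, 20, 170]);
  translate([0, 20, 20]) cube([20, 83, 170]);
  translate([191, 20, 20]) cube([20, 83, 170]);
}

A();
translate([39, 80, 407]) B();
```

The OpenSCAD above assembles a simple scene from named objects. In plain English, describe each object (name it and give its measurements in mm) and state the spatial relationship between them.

A is a simple wooden stool: a rectangular seat 263 mm (x) by 332 mm (y), 37 mm thick, top face at z = 407 mm, on four square legs, each 48×48 mm in cross-section. The legs rest on z = 0, each flush with a corner of the seat.

B is an open-topped rectangular box: outside dimensions 211×123×190 mm, with a uniform wall and base thickness of 20 mm. The base is a full 211×123 slab on the floor; four walls sit on top of the base. The front and back walls (the −y and +y sides) span the full width; the two side walls fit between them.

The open box is on top of the stool.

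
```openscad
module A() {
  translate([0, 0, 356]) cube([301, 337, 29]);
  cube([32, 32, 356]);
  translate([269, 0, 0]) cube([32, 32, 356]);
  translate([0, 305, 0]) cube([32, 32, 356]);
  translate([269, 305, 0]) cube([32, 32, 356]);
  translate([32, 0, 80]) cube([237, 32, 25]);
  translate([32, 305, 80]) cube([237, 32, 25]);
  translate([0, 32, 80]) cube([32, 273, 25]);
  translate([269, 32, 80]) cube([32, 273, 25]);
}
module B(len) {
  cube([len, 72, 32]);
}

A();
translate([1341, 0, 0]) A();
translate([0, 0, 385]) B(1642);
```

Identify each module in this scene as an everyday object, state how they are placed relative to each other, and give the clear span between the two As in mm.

Second stool starts at x = 1341; first ends at x = 301; clear span = 1341 − 301 = 1040 mm.

A is a stool. B is a beam. A beam spans the tops of two stools. The clear span between the two stools is 1040 mm.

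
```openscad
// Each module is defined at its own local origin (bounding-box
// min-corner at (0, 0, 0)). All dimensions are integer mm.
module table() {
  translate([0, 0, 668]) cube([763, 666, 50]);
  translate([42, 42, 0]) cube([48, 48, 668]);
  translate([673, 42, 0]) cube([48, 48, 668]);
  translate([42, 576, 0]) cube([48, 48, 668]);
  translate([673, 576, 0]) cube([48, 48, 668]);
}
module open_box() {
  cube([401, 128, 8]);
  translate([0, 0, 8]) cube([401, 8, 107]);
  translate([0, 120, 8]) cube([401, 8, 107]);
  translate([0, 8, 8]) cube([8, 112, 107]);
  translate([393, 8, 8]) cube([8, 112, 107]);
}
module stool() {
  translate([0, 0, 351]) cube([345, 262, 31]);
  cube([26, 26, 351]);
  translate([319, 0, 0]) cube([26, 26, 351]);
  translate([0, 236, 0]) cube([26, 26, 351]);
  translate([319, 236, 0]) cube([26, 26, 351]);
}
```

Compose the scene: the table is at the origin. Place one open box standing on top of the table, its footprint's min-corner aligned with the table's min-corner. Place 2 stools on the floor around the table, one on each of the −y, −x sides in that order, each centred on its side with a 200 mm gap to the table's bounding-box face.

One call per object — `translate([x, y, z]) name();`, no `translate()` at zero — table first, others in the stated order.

table();
translate([0, 0, 718]) open_box();
translate([209, -462, 0]) stool();
translate([-545, 202, 0]) stool();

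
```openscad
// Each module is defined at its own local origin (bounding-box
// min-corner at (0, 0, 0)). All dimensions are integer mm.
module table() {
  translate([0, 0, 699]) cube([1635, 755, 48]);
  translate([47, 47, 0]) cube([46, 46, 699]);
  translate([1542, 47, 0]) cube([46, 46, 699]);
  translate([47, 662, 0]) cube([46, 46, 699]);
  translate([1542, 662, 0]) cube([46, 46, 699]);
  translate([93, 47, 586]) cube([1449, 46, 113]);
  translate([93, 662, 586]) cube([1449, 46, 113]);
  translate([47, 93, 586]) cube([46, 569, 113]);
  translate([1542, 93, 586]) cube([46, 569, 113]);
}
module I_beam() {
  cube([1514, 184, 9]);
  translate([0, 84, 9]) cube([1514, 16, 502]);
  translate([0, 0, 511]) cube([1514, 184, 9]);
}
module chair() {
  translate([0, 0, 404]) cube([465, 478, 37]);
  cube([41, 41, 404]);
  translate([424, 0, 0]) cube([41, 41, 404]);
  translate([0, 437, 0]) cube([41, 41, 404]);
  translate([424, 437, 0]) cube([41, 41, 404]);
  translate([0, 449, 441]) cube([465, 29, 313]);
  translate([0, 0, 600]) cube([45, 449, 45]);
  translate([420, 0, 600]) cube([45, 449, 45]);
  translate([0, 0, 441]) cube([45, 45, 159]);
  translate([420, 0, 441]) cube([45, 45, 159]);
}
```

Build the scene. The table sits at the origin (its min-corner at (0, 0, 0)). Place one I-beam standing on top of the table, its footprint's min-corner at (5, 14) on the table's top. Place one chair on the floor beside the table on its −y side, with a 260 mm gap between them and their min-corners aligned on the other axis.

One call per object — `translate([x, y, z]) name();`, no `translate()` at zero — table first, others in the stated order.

table();
translate([5, 14, 747]) I_beam();
translate([0, -738, 0]) chair();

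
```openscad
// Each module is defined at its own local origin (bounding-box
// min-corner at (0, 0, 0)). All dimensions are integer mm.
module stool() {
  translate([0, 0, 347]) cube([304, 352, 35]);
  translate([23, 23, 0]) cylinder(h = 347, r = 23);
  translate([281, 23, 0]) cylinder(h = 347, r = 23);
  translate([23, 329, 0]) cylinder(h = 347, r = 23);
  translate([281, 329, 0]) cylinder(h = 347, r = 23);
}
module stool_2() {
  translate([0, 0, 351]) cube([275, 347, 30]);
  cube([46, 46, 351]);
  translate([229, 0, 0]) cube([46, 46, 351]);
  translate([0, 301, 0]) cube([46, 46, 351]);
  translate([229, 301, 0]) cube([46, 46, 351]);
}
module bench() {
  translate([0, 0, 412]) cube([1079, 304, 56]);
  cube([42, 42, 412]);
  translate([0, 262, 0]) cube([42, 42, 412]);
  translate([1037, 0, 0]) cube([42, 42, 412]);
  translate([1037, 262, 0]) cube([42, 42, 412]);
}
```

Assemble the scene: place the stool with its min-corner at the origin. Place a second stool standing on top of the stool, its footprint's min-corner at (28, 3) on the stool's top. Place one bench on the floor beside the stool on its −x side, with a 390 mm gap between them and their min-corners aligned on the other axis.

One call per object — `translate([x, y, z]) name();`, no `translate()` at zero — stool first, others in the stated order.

stool();
translate([28, 3, 382]) stool_2();
translate([-1469, 0, 0]) bench();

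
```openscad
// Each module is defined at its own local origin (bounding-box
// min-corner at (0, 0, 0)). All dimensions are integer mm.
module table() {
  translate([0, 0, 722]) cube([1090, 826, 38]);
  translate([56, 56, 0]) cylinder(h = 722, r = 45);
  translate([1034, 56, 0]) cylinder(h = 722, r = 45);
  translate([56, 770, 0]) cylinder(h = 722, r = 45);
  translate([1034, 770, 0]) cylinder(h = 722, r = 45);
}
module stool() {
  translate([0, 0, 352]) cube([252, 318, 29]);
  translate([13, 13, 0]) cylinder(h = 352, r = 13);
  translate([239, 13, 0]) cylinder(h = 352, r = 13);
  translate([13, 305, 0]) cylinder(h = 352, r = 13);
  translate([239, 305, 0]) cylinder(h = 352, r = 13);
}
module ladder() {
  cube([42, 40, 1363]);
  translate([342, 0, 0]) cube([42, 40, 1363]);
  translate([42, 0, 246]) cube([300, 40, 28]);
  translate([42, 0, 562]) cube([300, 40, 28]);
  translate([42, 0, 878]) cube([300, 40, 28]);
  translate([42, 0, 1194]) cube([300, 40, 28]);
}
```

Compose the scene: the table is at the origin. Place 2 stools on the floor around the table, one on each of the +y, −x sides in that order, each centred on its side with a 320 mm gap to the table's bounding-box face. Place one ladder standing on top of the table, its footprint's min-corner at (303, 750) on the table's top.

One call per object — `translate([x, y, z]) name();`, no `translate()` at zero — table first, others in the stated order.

table();
translate([419, 1146, 0]) stool();
translate([-572, 254, 0]) stool();
translate([303, 750, 760]) ladder();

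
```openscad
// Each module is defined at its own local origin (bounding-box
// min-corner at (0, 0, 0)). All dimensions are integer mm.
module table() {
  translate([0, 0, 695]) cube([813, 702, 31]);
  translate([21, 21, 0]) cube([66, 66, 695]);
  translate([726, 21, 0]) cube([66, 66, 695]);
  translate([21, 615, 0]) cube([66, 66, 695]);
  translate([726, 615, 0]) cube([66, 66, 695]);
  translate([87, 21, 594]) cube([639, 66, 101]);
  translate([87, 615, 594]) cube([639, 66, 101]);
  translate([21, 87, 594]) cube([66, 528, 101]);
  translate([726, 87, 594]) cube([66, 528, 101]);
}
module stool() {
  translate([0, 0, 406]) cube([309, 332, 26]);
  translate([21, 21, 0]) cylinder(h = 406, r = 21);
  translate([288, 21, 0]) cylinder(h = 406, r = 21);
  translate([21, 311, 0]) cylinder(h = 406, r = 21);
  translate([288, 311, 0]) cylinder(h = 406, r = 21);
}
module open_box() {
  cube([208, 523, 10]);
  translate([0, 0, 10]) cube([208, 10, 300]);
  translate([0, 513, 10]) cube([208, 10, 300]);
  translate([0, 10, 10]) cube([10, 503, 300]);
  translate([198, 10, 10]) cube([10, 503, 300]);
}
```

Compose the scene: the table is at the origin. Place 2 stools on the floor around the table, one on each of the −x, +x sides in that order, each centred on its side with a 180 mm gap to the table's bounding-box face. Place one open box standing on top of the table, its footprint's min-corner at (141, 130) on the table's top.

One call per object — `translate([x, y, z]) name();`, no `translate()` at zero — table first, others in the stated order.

table();
translate([-489, 185, 0]) stool();
translate([993, 185, 0]) stool();
translate([141, 130, 726]) open_box();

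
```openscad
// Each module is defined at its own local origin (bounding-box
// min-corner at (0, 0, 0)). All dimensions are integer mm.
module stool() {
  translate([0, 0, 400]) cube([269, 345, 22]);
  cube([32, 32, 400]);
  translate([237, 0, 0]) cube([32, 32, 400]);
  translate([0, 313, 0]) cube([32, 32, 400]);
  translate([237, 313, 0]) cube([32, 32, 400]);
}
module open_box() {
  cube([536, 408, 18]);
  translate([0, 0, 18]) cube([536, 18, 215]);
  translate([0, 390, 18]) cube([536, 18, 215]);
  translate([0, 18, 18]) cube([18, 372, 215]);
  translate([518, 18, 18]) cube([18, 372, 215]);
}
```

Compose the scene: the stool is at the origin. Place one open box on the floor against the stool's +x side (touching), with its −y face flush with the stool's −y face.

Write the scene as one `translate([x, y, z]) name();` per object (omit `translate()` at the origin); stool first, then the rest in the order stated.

stool();
translate([269, 0, 0]) open_box();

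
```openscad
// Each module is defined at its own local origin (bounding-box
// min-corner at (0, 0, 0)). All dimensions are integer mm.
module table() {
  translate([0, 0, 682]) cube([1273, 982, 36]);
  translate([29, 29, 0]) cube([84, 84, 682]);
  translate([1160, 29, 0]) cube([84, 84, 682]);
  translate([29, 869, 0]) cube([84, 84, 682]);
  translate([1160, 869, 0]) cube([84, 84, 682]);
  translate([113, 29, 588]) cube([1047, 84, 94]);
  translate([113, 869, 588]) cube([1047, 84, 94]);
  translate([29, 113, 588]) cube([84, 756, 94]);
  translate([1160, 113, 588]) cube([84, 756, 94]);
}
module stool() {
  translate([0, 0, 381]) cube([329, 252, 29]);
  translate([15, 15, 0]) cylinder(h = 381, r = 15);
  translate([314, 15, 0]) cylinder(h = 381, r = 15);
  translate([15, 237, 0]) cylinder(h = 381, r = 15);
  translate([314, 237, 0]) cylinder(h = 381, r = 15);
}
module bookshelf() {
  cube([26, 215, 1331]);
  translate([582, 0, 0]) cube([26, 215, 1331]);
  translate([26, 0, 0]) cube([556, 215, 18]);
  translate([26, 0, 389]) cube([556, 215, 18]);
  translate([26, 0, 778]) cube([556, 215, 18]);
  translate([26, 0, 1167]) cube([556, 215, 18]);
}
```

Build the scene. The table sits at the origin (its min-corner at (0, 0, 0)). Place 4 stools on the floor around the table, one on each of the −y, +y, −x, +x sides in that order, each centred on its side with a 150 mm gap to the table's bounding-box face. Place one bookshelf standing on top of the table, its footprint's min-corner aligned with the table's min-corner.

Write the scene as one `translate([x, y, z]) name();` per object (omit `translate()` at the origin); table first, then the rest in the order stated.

table();
translate([472, -402, 0]) stool();
translate([472, 1132, 0]) stool();
translate([-479, 365, 0]) stool();
translate([1423, 365, 0]) stool();
translate([0, 0, 718]) bookshelf();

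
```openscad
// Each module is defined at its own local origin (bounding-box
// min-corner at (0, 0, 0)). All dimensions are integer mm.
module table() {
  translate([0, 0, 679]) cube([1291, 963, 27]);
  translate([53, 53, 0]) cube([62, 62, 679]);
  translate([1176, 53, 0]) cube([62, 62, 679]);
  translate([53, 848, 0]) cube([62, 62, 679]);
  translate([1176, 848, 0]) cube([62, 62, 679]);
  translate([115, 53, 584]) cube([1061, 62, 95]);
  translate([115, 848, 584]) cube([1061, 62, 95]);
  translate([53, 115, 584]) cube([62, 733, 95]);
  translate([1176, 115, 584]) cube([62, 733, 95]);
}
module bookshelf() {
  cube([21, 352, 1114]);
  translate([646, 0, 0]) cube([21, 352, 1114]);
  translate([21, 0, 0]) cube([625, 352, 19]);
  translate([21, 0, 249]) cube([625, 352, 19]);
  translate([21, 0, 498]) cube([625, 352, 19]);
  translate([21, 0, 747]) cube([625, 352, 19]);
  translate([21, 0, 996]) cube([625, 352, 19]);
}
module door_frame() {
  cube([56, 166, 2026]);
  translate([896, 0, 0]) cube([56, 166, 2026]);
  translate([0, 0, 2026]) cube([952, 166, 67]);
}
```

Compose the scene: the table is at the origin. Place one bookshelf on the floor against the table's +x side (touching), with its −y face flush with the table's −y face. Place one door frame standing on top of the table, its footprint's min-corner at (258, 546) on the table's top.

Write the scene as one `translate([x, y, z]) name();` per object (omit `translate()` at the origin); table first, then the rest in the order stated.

table();
translate([1291, 0, 0]) bookshelf();
translate([258, 546, 706]) door_frame();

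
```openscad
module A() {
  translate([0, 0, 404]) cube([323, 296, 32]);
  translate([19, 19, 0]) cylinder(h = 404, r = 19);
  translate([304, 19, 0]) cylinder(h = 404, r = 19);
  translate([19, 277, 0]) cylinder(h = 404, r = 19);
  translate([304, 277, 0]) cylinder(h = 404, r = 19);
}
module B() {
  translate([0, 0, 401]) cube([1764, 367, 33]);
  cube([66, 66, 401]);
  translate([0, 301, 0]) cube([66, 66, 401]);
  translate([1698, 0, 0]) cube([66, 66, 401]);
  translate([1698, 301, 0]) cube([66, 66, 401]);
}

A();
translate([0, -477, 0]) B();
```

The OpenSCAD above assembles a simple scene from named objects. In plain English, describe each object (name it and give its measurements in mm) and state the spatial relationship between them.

A is a four-legged stool. The seat is a 323×296×32 mm slab whose top surface is at z = 436 mm; four round legs, each 38 mm in diameter, run from the floor (z = 0) to the underside of the seat, each leg's axis is inset half a diameter from the nearest pair of seat edges (so the leg's bounding box is flush with the corner).

B is a long wooden bench with a 1764 mm (x) × 367 mm (y) seat, 33 mm thick, its top surface 434 mm above the floor. Four 66 mm square legs at the seat corners, flush with the edges, run from z = 0 to the seat underside.

The bench is on the floor beside the stool on its −y side.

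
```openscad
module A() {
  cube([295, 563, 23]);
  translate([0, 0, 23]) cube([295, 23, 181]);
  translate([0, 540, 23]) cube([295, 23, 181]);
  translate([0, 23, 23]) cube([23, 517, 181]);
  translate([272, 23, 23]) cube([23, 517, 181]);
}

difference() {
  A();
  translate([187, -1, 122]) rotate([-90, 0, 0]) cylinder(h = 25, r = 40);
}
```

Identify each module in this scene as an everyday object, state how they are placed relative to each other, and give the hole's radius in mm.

A is an open box. The open box has a circular hole through its front wall. The hole's radius is 40 mm.

The subtracted cylinder has r = 40 mm.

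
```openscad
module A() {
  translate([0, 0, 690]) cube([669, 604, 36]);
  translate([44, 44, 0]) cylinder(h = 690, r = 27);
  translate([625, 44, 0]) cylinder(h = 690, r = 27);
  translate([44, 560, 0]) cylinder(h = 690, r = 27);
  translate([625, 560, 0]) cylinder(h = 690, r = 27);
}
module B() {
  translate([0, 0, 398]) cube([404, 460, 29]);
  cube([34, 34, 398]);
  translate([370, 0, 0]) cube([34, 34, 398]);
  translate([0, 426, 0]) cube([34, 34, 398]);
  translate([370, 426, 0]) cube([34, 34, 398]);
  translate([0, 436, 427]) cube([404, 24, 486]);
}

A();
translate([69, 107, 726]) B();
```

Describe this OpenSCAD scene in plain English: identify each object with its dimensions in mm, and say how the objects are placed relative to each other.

A is a rectangular dining table. The top is 669×604×36 mm with its upper surface at z = 726 mm. It stands on four round legs of 54 mm diameter, each leg's bounding box inset 17 mm from the nearest pair of top edges, running from the floor to the underside of the top.

B is a chair: 404×460 mm seat, 29 mm thick, top at z = 427 mm, on four 34 mm square corner legs flush with the seat edges. A 24 mm thick backrest slab spans the full seat width, extending 486 mm above the seat top, its back face flush with the seat's +y edge.

The chair is on top of the table.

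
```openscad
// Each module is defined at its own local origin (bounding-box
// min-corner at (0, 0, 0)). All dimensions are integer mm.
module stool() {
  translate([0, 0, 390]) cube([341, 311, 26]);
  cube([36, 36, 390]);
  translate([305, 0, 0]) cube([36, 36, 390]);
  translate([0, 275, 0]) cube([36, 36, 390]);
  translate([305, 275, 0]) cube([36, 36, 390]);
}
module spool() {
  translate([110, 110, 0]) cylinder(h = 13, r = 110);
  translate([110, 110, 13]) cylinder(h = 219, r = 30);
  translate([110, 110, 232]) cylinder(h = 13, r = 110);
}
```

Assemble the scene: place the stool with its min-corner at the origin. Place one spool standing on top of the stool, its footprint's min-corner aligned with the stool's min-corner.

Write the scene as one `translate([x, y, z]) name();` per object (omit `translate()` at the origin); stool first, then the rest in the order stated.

stool();
translate([0, 0, 416]) spool();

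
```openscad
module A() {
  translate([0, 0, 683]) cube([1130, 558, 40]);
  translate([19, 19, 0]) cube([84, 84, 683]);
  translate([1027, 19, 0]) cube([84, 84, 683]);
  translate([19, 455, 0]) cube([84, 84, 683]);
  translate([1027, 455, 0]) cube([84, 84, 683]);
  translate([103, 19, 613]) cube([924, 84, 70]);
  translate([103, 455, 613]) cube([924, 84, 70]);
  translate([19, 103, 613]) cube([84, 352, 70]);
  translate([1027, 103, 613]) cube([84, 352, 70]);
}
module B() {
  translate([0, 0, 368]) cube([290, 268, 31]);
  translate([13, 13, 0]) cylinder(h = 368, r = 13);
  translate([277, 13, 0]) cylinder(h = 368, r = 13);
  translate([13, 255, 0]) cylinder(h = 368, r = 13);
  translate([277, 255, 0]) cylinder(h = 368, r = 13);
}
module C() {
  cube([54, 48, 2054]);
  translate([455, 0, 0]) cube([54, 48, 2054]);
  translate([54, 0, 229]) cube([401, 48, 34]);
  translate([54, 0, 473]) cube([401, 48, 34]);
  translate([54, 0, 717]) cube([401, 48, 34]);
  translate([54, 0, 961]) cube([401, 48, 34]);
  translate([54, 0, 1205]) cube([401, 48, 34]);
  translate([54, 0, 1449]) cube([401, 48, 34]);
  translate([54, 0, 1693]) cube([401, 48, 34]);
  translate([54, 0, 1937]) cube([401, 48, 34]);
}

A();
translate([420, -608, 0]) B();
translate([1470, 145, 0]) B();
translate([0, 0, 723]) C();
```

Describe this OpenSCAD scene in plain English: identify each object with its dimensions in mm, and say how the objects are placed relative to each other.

A is a table with a 1130×558 mm rectangular top, 40 mm thick, top surface at z = 723 mm, supported by four 84×84 mm square legs, each inset 19 mm from the nearest pair of top edges, running from the floor. Four apron rails, 84 mm thick and 70 mm tall, run between adjacent legs with their top edges flush with the underside of the top and their outer faces flush with the legs' outer faces.

B is a four-legged stool. The seat is a 290×268×31 mm slab whose top surface is at z = 399 mm; four round legs, each 26 mm in diameter, run from the floor (z = 0) to the underside of the seat, each leg's axis is inset half a diameter from the nearest pair of seat edges (so the leg's bounding box is flush with the corner).

C is a wooden ladder with two side rails of 54×48 mm section and 2054 mm height, set 509 mm apart overall. Between them run 8 rectangular rungs (48 mm deep, 34 mm thick), front faces flush with the rails' −y face. The bottom of the first rung is 229 mm above the floor and each subsequent rung is 244 mm higher than the one below.

Two stools sit around the table at the −y, +x sides. The ladder is on top of the table.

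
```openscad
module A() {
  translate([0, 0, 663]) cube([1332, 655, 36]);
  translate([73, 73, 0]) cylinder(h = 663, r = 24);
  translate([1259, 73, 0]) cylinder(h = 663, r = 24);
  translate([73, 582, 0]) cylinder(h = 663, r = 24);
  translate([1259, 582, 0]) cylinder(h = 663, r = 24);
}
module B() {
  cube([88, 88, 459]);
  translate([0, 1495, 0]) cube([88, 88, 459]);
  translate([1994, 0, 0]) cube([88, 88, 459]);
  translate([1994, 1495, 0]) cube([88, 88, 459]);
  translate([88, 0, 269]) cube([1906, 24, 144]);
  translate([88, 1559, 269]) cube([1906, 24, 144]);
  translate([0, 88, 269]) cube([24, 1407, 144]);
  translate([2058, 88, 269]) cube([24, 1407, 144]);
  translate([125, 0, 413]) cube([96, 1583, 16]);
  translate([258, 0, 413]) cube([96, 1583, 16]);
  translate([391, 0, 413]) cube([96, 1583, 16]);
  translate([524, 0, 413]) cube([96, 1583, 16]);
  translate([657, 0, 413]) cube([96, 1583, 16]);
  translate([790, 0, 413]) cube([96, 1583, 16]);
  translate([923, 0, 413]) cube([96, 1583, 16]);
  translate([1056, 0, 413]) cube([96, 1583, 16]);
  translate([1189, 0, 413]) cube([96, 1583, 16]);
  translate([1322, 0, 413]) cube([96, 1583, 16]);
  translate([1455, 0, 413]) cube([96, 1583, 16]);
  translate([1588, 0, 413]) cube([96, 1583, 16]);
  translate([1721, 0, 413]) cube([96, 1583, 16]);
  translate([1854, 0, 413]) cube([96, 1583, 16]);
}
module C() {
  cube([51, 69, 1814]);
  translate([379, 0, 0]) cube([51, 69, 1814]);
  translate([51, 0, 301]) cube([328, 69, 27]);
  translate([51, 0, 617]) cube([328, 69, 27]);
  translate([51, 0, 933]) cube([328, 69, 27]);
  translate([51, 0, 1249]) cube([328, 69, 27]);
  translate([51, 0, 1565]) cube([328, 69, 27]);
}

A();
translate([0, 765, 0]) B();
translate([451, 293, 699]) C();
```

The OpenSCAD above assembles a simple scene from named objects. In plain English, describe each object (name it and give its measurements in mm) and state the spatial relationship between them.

A is a rectangular dining table. The top is 1332×655×36 mm with its upper surface at z = 699 mm. It stands on four round legs of 48 mm diameter, each leg's bounding box inset 49 mm from the nearest pair of top edges, running from the floor to the underside of the top.

B is a bed frame 2082 mm long (x) by 1583 mm wide (y). Four 88×88 mm corner posts, 459 mm tall, at the corners of the footprint. Four rails of 24 mm thickness and 144 mm height run between adjacent posts with their undersides at z = 269 mm, their outer faces flush with the outside of the frame (the two x-running rails run between the posts' inner faces; the two y-running rails run between the posts' inner faces). 14 slats, each 96 mm wide (x) and 16 mm thick, lie across the top of the two x-running rails, running the full 1583 mm width of the frame in y; the slats are evenly spaced along x between the inner faces of the end posts with equal gaps (rounded down to the nearest mm) at the −x end and between each pair — any rounding remainder accumulates at the +x end.

C is a wooden ladder with two side rails of 51×69 mm section and 1814 mm height, set 430 mm apart overall. Between them run 5 rectangular rungs (69 mm deep, 27 mm thick), front faces flush with the rails' −y face. The bottom of the first rung is 301 mm above the floor and each subsequent rung is 316 mm higher than the one below.

The bed frame is on the floor beside the table on its +y side. The ladder is on top of the table, centred.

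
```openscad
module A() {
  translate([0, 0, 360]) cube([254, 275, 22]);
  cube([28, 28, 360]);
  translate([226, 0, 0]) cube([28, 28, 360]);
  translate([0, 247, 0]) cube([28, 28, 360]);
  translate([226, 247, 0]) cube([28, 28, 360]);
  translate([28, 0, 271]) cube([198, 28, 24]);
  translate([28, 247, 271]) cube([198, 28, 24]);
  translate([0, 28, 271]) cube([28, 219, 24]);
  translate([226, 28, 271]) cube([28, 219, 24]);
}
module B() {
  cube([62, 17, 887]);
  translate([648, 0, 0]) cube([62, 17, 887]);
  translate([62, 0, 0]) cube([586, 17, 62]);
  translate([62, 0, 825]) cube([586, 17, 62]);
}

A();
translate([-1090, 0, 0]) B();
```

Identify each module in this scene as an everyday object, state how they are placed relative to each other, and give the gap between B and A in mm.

The picture frame's nearest face is 380 mm from the stool's −x face.

A is a stool. B is a picture frame. The picture frame is on the floor beside the stool on its −x side. The gap between the picture frame and the stool is 380 mm.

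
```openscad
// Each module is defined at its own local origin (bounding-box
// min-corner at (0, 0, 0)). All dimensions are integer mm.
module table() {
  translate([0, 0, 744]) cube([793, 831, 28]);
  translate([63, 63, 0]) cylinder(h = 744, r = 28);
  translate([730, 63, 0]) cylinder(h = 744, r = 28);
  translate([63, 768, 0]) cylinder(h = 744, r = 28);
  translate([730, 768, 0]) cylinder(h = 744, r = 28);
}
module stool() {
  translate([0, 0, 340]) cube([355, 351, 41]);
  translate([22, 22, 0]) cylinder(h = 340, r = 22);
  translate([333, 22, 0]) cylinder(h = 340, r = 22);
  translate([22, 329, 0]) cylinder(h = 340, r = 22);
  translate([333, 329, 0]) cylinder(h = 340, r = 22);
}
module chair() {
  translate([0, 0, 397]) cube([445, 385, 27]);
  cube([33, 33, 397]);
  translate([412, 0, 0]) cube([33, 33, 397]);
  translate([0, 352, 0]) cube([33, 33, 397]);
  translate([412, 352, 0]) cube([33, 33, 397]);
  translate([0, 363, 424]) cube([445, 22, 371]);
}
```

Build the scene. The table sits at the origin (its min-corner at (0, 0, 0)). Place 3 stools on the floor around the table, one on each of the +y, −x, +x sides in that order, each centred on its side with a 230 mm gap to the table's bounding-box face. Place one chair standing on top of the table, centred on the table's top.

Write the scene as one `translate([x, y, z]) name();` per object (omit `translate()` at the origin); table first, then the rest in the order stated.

table();
translate([219, 1061, 0]) stool();
translate([-585, 240, 0]) stool();
translate([1023, 240, 0]) stool();
translate([174, 223, 772]) chair();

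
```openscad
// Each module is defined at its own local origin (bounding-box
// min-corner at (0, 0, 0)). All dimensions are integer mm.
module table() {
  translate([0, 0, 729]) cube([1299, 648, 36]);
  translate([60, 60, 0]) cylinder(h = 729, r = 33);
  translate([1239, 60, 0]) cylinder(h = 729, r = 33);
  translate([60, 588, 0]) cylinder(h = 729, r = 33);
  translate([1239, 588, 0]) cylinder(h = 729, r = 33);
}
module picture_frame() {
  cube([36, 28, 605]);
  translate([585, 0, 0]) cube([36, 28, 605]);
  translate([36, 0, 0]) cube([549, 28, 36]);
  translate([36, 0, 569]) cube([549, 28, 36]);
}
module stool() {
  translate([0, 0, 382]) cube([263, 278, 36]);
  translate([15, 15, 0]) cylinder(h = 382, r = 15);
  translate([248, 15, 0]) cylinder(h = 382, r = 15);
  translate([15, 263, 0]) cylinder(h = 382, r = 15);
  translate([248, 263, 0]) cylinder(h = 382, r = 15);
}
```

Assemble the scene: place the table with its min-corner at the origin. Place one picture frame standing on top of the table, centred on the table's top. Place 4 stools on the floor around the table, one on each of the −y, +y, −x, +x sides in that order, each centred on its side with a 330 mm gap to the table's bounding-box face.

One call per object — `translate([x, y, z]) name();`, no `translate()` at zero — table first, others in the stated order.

table();
translate([339, 310, 765]) picture_frame();
translate([518, -608, 0]) stool();
translate([518, 978, 0]) stool();
translate([-593, 185, 0]) stool();
translate([1629, 185, 0]) stool();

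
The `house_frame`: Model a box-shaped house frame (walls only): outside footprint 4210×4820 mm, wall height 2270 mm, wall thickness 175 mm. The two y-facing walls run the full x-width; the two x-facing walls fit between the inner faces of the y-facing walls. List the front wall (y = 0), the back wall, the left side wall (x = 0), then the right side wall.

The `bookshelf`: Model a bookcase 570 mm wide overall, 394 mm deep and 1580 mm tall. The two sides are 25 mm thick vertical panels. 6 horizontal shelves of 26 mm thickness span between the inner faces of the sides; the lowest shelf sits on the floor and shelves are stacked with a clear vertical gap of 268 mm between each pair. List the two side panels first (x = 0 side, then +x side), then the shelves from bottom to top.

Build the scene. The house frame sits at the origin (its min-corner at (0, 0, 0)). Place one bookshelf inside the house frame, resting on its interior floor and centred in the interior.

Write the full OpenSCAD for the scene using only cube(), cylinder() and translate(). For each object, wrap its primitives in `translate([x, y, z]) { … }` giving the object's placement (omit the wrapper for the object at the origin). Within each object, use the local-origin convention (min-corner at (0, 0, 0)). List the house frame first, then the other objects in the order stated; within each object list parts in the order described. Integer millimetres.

cube([4210, 175, 2270]);
translate([0, 4645, 0]) cube([4210, 175, 2270]);
translate([0, 175, 0]) cube([175, 4470, 2270]);
translate([4035, 175, 0]) cube([175, 4470, 2270]);
translate([1820, 2213, 0]) {
  cube([25, 394, 1580]);
  translate([545, 0, 0]) cube([25, 394, 1580]);
  translate([25, 0, 0]) cube([520, 394, 26]);
  translate([25, 0, 294]) cube([520, 394, 26]);
  translate([25, 0, 588]) cube([520, 394, 26]);
  translate([25, 0, 882]) cube([520, 394, 26]);
  translate([25, 0, 1176]) cube([520, 394, 26]);
  translate([25, 0, 1470]) cube([520, 394, 26]);
}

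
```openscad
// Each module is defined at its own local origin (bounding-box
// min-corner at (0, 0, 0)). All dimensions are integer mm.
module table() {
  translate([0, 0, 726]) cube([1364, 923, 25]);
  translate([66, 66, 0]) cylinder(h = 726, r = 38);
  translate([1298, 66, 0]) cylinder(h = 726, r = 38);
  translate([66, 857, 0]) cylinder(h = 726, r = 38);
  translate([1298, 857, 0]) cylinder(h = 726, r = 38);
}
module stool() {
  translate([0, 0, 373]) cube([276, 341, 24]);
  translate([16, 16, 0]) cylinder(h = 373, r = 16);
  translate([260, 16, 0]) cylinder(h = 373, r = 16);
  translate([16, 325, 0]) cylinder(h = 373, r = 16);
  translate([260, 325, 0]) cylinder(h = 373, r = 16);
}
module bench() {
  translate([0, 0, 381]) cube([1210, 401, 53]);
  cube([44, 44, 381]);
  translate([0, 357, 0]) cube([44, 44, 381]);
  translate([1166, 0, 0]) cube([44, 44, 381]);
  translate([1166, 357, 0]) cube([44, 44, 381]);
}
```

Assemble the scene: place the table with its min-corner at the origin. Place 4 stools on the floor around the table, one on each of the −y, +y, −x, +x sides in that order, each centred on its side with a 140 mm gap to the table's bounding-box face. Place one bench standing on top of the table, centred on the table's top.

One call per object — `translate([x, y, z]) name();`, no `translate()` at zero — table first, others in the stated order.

table();
translate([544, -481, 0]) stool();
translate([544, 1063, 0]) stool();
translate([-416, 291, 0]) stool();
translate([1504, 291, 0]) stool();
translate([77, 261, 751]) bench();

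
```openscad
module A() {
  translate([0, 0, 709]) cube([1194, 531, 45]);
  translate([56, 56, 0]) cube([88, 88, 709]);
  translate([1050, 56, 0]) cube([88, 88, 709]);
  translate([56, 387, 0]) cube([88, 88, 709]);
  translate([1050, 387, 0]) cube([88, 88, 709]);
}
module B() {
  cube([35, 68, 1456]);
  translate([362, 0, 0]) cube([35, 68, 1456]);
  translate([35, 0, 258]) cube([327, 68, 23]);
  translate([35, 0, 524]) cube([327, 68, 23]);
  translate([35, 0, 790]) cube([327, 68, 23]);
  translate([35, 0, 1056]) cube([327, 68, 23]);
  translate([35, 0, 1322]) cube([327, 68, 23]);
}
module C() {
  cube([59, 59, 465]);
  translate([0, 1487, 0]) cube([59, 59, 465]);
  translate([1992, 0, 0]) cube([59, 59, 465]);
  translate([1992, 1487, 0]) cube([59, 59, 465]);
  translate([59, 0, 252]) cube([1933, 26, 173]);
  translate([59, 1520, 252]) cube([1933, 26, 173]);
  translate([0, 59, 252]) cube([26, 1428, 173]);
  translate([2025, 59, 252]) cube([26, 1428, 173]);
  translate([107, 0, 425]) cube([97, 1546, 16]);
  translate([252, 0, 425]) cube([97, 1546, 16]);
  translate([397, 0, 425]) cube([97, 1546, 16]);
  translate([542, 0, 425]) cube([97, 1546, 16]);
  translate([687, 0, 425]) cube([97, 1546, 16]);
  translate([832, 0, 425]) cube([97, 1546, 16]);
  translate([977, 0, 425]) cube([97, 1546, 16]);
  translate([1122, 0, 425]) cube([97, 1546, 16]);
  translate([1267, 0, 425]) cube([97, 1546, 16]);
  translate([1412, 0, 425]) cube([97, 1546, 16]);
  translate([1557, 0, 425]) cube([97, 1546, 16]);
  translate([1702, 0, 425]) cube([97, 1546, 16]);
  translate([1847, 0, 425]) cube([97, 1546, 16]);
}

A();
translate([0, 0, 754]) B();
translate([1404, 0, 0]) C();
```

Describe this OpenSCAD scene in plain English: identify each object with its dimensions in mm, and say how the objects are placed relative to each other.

A is a table: top 1194 mm (x) × 531 mm (y), 45 mm thick, upper face at z = 754 mm, on four 88×88 mm square legs, each inset 56 mm from the nearest pair of top edges, running from z = 0 to the bottom of the top.

B is a straight ladder. Two 35×68 mm vertical rails, 1456 mm tall, stand 397 mm apart (outside-to-outside) with their front faces coplanar on the −y side. 5 rungs, each 68 mm deep and 23 mm tall, span between the inner faces of the rails, front faces flush with the rails. The lowest rung's underside is at z = 258 mm and rungs are spaced 266 mm apart (underside to underside).

C is a bed frame 2051 mm long (x) by 1546 mm wide (y). Four 59×59 mm corner posts, 465 mm tall, at the corners of the footprint. Four rails of 26 mm thickness and 173 mm height run between adjacent posts with their undersides at z = 252 mm, their outer faces flush with the outside of the frame (the two x-running rails run between the posts' inner faces; the two y-running rails run between the posts' inner faces). 13 slats, each 97 mm wide (x) and 16 mm thick, lie across the top of the two x-running rails, running the full 1546 mm width of the frame in y; the slats are evenly spaced along x between the inner faces of the end posts with equal gaps (rounded down to the nearest mm) at the −x end and between each pair — any rounding remainder accumulates at the +x end.

The ladder is on top of the table. The bed frame is on the floor beside the table on its +x side.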